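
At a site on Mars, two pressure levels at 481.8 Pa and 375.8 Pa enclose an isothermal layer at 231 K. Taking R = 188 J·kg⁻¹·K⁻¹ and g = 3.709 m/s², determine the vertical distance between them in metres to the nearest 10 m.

Hypsometric equation: Δz = (R T̄/g) ln(P₁/P₂).
R T̄/g = 188 × 231 / 3.709 = 11709 m.
ln(481.8/375.8) = ln(1.2821) = 0.24850.
Δz = 11709 × 0.24850 = 2909.7 m.

Δz ≈ 2910 m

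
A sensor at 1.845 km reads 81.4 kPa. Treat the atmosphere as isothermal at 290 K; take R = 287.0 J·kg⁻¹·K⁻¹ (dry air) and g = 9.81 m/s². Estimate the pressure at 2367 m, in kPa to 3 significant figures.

Scale height: H = RT/g = 287.0 × 290 / 9.81 = 8484.2 m.
Between two levels, P₂ = P₁ exp(−Δz/H) with Δz = z₂ − z₁.
Δz = 2367.0 − 1845.0 = 522.00 m; Δz/H = 522.00/8484.2 = 0.061526.
P₂ = 81.4 × exp(−0.061526) = 81.4 × 0.94033 = 76.543 kPa.

P ≈ 76.5 kPa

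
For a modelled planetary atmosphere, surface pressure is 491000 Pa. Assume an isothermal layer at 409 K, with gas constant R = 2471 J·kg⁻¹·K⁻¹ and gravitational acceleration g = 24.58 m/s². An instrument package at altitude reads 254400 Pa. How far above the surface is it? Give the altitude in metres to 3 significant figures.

z ≈ 27000 m

Scale height: H = RT/g = 2471 × 409 / 24.58 = 41116 m.
Invert the barometric formula: z = H ln(P₀/P).
P₀/P = 491000/254400 = 1.9300; ln(1.9300) = 0.65752.
z = 41116 × 0.65752 = 27035 m.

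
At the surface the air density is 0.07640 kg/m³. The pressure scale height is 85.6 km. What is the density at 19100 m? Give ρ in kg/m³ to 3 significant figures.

In an isothermal atmosphere, density decays like pressure: ρ = ρ₀ exp(−z/H).
z/H = 19100/85600 = 0.22313; exp(−0.22313) = 0.80001.
ρ = 0.07640 × 0.80001 = 0.061121 kg/m³.

ρ ≈ 0.0611 kg/m³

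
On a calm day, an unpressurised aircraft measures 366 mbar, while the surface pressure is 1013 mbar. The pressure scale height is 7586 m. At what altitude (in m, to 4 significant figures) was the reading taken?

Invert the barometric formula: z = H ln(P₀/P).
P₀/P = 1013/366 = 2.7678; ln(2.7678) = 1.0181.
z = 7586.0 × 1.0181 = 7723.3 m.

z ≈ 7723 m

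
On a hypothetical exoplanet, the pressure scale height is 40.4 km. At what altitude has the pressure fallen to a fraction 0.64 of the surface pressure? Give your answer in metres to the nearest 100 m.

Set P/P₀ = exp(−z/H) = 0.64, so z = −H ln(0.64).
−ln(0.64) = 0.44629; z = 40400 × 0.44629 = 18030 m.

z ≈ 18000 m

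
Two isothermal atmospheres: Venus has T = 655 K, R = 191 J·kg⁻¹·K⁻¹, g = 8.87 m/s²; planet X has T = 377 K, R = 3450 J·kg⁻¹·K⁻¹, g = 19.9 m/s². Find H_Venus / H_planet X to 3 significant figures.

H_Venus/H_planet X ≈ 0.216

H = RT/g for each body.
H_Venus = 191 × 655 / 8.87 = 14104 m.
H_planet X = 3450 × 377 / 19.9 = 65359 m.
H_Venus/H_planet X = 14104/65359 = 0.21579.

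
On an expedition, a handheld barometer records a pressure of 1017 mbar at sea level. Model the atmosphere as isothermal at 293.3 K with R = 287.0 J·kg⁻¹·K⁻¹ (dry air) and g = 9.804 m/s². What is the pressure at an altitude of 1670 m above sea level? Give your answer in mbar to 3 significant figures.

P ≈ 837 mbar

Scale height: H = RT/g = 287.0 × 293.3 / 9.804 = 8586.0 m.
Barometric formula: P = P₀ exp(−z/H).
z/H = 1670.0/8586.0 = 0.19450; exp(−0.19450) = 0.82325.
P = 1017 × 0.82325 = 837.25 mbar.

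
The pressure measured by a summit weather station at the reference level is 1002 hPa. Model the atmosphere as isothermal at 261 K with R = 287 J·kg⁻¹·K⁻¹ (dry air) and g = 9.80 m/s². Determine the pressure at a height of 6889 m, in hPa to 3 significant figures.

P ≈ 407 hPa

Scale height: H = RT/g = 287 × 261 / 9.80 = 7643.6 m.
Barometric formula: P = P₀ exp(−z/H).
z/H = 6889.0/7643.6 = 0.90128; exp(−0.90128) = 0.40605.
P = 1002 × 0.40605 = 406.86 hPa.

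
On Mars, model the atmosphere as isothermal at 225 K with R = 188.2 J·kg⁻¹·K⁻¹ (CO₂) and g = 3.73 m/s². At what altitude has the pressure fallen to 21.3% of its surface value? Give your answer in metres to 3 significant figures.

z ≈ 17600 m

Scale height: H = RT/g = 188.2 × 225 / 3.73 = 11353 m.
Set P/P₀ = exp(−z/H) = 0.213, so z = −H ln(0.213).
−ln(0.213) = 1.5465; z = 11353 × 1.5465 = 17557 m.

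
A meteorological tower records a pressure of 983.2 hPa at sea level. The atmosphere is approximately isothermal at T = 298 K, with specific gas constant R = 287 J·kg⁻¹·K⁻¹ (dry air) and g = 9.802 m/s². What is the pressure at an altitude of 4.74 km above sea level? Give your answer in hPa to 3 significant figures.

Scale height: H = RT/g = 287 × 298 / 9.802 = 8725.4 m.
Barometric formula: P = P₀ exp(−z/H).
z/H = 4740.0/8725.4 = 0.54324; exp(−0.54324) = 0.58086.
P = 983.2 × 0.58086 = 571.10 hPa.

P ≈ 571 hPa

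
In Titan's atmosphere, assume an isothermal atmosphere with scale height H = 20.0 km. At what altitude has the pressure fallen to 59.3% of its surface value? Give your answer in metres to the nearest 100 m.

z ≈ 10500 m

Set P/P₀ = exp(−z/H) = 0.593, so z = −H ln(0.593).
−ln(0.593) = 0.52256; z = 20000 × 0.52256 = 10451 m.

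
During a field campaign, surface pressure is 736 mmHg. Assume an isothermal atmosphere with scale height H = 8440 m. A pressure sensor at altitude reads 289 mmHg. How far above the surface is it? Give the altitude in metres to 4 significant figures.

Invert the barometric formula: z = H ln(P₀/P).
P₀/P = 736/289 = 2.5467; ln(2.5467) = 0.93480.
z = 8440.0 × 0.93480 = 7889.7 m.

z ≈ 7890 m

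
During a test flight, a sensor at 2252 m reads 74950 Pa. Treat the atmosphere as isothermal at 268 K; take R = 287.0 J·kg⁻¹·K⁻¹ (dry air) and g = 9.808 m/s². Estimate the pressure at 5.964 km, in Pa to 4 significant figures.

P ≈ 46690 Pa

Scale height: H = RT/g = 287.0 × 268 / 9.808 = 7842.2 m.
Between two levels, P₂ = P₁ exp(−Δz/H) with Δz = z₂ − z₁.
Δz = 5964.0 − 2252.0 = 3712.0 m; Δz/H = 3712.0/7842.2 = 0.47334.
P₂ = 74950 × exp(−0.47334) = 74950 × 0.62292 = 46688 Pa.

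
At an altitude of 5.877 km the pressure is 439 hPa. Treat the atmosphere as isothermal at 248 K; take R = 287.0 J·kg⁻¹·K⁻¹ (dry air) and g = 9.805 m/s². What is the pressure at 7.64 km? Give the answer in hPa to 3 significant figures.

Scale height: H = RT/g = 287.0 × 248 / 9.805 = 7259.2 m.
Between two levels, P₂ = P₁ exp(−Δz/H) with Δz = z₂ − z₁.
Δz = 7640.0 − 5877.0 = 1763.0 m; Δz/H = 1763.0/7259.2 = 0.24286.
P₂ = 439 × exp(−0.24286) = 439 × 0.78438 = 344.34 hPa.

P ≈ 344 hPa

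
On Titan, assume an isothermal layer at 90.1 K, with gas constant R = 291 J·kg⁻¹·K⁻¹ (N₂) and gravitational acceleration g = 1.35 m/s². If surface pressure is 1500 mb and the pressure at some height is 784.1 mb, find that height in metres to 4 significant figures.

z ≈ 12600 m

Scale height: H = RT/g = 291 × 90.1 / 1.35 = 19422 m.
Invert the barometric formula: z = H ln(P₀/P).
P₀/P = 1500/784.1 = 1.9130; ln(1.9130) = 0.64867.
z = 19422 × 0.64867 = 12598 m.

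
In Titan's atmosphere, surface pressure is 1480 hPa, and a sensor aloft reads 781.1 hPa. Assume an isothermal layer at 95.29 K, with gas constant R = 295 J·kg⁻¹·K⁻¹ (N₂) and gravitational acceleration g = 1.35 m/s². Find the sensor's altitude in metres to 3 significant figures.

Scale height: H = RT/g = 295 × 95.29 / 1.35 = 20823 m.
Invert the barometric formula: z = H ln(P₀/P).
P₀/P = 1480/781.1 = 1.8948; ln(1.8948) = 0.63911.
z = 20823 × 0.63911 = 13308 m.

z ≈ 13300 m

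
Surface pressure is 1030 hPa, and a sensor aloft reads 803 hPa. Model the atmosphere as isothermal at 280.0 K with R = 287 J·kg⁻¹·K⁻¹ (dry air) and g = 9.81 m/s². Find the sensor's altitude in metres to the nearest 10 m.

z ≈ 2040 m

Scale height: H = RT/g = 287 × 280.0 / 9.81 = 8191.6 m.
Invert the barometric formula: z = H ln(P₀/P).
P₀/P = 1030/803 = 1.2827; ln(1.2827) = 0.24897.
z = 8191.6 × 0.24897 = 2039.5 m.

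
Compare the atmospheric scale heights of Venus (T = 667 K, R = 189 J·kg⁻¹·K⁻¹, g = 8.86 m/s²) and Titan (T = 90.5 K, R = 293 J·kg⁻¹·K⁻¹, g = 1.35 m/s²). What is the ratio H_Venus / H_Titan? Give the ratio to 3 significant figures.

H_Venus/H_Titan ≈ 0.724

H = RT/g for each body.
H_Venus = 189 × 667 / 8.86 = 14228 m.
H_Titan = 293 × 90.5 / 1.35 = 19642 m.
H_Venus/H_Titan = 14228/19642 = 0.72437.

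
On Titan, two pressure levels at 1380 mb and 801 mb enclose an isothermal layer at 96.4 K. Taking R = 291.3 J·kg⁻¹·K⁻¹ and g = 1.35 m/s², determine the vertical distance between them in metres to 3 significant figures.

Hypsometric equation: Δz = (R T̄/g) ln(P₁/P₂).
R T̄/g = 291.3 × 96.4 / 1.35 = 20801 m.
ln(1380/801) = ln(1.7228) = 0.54395.
Δz = 20801 × 0.54395 = 11315 m.

Δz ≈ 11300 m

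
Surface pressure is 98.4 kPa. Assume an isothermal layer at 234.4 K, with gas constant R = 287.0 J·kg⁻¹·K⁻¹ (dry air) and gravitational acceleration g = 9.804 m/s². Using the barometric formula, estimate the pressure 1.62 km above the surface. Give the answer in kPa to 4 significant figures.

Scale height: H = RT/g = 287.0 × 234.4 / 9.804 = 6861.8 m.
Barometric formula: P = P₀ exp(−z/H).
z/H = 1620.0/6861.8 = 0.23609; exp(−0.23609) = 0.78971.
P = 98.4 × 0.78971 = 77.707 kPa.

P ≈ 77.71 kPa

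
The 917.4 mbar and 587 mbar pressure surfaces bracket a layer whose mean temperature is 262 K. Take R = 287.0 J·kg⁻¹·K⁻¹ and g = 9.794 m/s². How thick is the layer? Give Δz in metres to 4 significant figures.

Hypsometric equation: Δz = (R T̄/g) ln(P₁/P₂).
R T̄/g = 287.0 × 262 / 9.794 = 7677.6 m.
ln(917.4/587) = ln(1.5629) = 0.44654.
Δz = 7677.6 × 0.44654 = 3428.4 m.

Δz ≈ 3428 m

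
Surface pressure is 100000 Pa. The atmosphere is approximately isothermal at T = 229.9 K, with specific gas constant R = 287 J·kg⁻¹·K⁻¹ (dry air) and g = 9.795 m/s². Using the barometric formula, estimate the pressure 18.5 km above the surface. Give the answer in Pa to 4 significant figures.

P ≈ 6416 Pa

Scale height: H = RT/g = 287 × 229.9 / 9.795 = 6736.2 m.
Barometric formula: P = P₀ exp(−z/H).
z/H = 18500/6736.2 = 2.7464; exp(−2.7464) = 0.064158.
P = 100000 × 0.064158 = 6415.8 Pa.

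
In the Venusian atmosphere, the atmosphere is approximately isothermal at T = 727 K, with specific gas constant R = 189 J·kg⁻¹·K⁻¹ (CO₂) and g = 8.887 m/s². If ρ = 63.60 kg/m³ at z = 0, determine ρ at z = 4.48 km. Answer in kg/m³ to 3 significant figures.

Scale height: H = RT/g = 189 × 727 / 8.887 = 15461 m.
In an isothermal atmosphere, density decays like pressure: ρ = ρ₀ exp(−z/H).
z/H = 4480.0/15461 = 0.28976; exp(−0.28976) = 0.74844.
ρ = 63.60 × 0.74844 = 47.601 kg/m³.

ρ ≈ 47.6 kg/m³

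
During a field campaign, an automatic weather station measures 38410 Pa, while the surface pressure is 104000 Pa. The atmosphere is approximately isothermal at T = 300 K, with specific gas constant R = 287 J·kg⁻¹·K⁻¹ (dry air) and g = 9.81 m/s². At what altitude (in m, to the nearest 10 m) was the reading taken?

Scale height: H = RT/g = 287 × 300 / 9.81 = 8776.8 m.
Invert the barometric formula: z = H ln(P₀/P).
P₀/P = 104000/38410 = 2.7076; ln(2.7076) = 0.99606.
z = 8776.8 × 0.99606 = 8742.2 m.

z ≈ 8740 m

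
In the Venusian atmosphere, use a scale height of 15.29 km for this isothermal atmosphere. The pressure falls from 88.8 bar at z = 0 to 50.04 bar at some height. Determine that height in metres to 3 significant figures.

Invert the barometric formula: z = H ln(P₀/P).
P₀/P = 88.8/50.04 = 1.7746; ln(1.7746) = 0.57358.
z = 15290 × 0.57358 = 8770.0 m.

z ≈ 8770 m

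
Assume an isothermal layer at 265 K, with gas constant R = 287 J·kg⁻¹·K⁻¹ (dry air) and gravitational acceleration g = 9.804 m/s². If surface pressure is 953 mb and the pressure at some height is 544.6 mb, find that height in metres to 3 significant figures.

z ≈ 4340 m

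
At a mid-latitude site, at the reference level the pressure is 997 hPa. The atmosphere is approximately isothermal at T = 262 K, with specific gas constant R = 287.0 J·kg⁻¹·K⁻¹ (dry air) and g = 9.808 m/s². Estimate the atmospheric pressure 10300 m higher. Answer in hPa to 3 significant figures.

P ≈ 260 hPa

Scale height: H = RT/g = 287.0 × 262 / 9.808 = 7666.6 m.
Barometric formula: P = P₀ exp(−z/H).
z/H = 10300/7666.6 = 1.3435; exp(−1.3435) = 0.26093.
P = 997 × 0.26093 = 260.15 hPa.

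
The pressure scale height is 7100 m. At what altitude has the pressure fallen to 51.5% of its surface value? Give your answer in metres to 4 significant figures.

z ≈ 4711 m

Set P/P₀ = exp(−z/H) = 0.515, so z = −H ln(0.515).
−ln(0.515) = 0.66359; z = 7100.0 × 0.66359 = 4711.5 m.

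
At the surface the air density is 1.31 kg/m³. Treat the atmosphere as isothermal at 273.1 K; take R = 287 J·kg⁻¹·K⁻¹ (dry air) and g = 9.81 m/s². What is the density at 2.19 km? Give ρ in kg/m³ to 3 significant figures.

ρ ≈ 0.996 kg/m³

Scale height: H = RT/g = 287 × 273.1 / 9.81 = 7989.8 m.
In an isothermal atmosphere, density decays like pressure: ρ = ρ₀ exp(−z/H).
z/H = 2190.0/7989.8 = 0.27410; exp(−0.27410) = 0.76026.
ρ = 1.31 × 0.76026 = 0.99594 kg/m³.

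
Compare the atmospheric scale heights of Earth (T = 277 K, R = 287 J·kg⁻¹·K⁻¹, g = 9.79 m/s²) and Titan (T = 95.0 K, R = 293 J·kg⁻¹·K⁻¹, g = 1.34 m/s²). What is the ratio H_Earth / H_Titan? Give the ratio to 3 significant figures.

H_Earth/H_Titan ≈ 0.391

H = RT/g for each body.
H_Earth = 287 × 277 / 9.79 = 8120.4 m.
H_Titan = 293 × 95.0 / 1.34 = 20772 m.
H_Earth/H_Titan = 8120.4/20772 = 0.39093.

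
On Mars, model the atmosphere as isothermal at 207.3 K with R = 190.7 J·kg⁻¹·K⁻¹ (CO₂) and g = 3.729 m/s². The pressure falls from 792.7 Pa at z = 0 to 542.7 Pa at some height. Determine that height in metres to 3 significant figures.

Scale height: H = RT/g = 190.7 × 207.3 / 3.729 = 10601 m.
Invert the barometric formula: z = H ln(P₀/P).
P₀/P = 792.7/542.7 = 1.4607; ln(1.4607) = 0.37892.
z = 10601 × 0.37892 = 4016.9 m.

z ≈ 4020 m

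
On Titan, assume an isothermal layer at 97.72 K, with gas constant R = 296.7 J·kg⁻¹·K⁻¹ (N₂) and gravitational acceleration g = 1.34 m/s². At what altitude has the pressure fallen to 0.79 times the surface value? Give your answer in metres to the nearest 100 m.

Scale height: H = RT/g = 296.7 × 97.72 / 1.34 = 21637 m.
Set P/P₀ = exp(−z/H) = 0.79, so z = −H ln(0.79).
−ln(0.79) = 0.23572; z = 21637 × 0.23572 = 5100.3 m.

z ≈ 5100 m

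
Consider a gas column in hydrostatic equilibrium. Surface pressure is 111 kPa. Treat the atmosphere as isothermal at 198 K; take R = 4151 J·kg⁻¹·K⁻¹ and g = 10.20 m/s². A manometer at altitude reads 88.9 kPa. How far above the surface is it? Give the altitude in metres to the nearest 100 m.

z ≈ 17900 m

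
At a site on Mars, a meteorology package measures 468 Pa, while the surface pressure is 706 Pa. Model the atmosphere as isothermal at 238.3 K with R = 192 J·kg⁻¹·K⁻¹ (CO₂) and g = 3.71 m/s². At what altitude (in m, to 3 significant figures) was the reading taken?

z ≈ 5070 m

Scale height: H = RT/g = 192 × 238.3 / 3.71 = 12333 m.
Invert the barometric formula: z = H ln(P₀/P).
P₀/P = 706/468 = 1.5085; ln(1.5085) = 0.41112.
z = 12333 × 0.41112 = 5070.3 m.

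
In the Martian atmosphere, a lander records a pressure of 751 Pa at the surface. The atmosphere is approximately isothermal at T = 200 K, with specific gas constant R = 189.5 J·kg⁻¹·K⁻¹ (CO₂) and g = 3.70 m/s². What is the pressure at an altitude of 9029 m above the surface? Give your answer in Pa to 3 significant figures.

Scale height: H = RT/g = 189.5 × 200 / 3.70 = 10243 m.
Barometric formula: P = P₀ exp(−z/H).
z/H = 9029.0/10243 = 0.88148; exp(−0.88148) = 0.41417.
P = 751 × 0.41417 = 311.04 Pa.

P ≈ 311 Pa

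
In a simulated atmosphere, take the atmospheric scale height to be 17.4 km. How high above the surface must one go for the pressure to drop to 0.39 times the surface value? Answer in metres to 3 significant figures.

Set P/P₀ = exp(−z/H) = 0.39, so z = −H ln(0.39).
−ln(0.39) = 0.94161; z = 17400 × 0.94161 = 16384 m.

z ≈ 16400 m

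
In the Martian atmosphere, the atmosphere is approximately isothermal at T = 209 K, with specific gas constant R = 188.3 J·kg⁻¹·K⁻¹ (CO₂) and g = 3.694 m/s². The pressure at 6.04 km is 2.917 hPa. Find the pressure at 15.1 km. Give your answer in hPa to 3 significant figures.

Scale height: H = RT/g = 188.3 × 209 / 3.694 = 10654 m.
Between two levels, P₂ = P₁ exp(−Δz/H) with Δz = z₂ − z₁.
Δz = 15100 − 6040.0 = 9060.0 m; Δz/H = 9060.0/10654 = 0.85038.
P₂ = 2.917 × exp(−0.85038) = 2.917 × 0.42725 = 1.2463 hPa.

P ≈ 1.25 hPa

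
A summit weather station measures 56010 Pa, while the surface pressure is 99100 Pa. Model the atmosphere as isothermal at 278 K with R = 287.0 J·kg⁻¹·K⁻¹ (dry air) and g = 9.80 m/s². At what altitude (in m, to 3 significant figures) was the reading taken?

Scale height: H = RT/g = 287.0 × 278 / 9.80 = 8141.4 m.
Invert the barometric formula: z = H ln(P₀/P).
P₀/P = 99100/56010 = 1.7693; ln(1.7693) = 0.57058.
z = 8141.4 × 0.57058 = 4645.3 m.

z ≈ 4650 m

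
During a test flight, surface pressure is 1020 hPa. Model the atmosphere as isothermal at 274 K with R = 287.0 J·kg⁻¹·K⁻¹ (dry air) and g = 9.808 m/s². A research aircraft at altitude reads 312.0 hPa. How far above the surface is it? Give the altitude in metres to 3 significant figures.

Scale height: H = RT/g = 287.0 × 274 / 9.808 = 8017.7 m.
Invert the barometric formula: z = H ln(P₀/P).
P₀/P = 1020/312.0 = 3.2692; ln(3.2692) = 1.1845.
z = 8017.7 × 1.1845 = 9497.0 m.

z ≈ 9500 m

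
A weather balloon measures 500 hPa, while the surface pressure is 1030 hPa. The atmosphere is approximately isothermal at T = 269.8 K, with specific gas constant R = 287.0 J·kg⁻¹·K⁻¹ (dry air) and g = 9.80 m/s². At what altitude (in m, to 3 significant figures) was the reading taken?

Scale height: H = RT/g = 287.0 × 269.8 / 9.80 = 7901.3 m.
Invert the barometric formula: z = H ln(P₀/P).
P₀/P = 1030/500 = 2.0600; ln(2.0600) = 0.72271.
z = 7901.3 × 0.72271 = 5710.3 m.

z ≈ 5710 m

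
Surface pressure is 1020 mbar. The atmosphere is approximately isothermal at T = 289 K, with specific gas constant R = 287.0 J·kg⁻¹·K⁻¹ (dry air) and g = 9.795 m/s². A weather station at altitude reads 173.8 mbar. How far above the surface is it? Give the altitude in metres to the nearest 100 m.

z ≈ 15000 m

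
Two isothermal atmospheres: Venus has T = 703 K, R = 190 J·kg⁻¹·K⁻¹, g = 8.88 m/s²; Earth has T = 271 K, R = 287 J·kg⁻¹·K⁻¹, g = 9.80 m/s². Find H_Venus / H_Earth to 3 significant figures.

H_Venus/H_Earth ≈ 1.90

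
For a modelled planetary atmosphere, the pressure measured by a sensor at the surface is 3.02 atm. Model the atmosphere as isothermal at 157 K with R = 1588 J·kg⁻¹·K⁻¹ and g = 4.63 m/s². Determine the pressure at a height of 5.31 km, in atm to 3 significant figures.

Scale height: H = RT/g = 1588 × 157 / 4.63 = 53848 m.
Barometric formula: P = P₀ exp(−z/H).
z/H = 5310.0/53848 = 0.098611; exp(−0.098611) = 0.90610.
P = 3.02 × 0.90610 = 2.7364 atm.

P ≈ 2.74 atm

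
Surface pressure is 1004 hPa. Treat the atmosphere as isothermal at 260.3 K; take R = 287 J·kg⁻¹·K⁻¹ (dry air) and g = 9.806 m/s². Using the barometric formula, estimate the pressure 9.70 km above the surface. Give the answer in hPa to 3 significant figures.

P ≈ 281 hPa

Scale height: H = RT/g = 287 × 260.3 / 9.806 = 7618.4 m.
Barometric formula: P = P₀ exp(−z/H).
z/H = 9700.0/7618.4 = 1.2732; exp(−1.2732) = 0.27993.
P = 1004 × 0.27993 = 281.05 hPa.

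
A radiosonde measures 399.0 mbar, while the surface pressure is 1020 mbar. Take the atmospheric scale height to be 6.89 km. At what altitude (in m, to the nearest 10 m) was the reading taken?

z ≈ 6470 m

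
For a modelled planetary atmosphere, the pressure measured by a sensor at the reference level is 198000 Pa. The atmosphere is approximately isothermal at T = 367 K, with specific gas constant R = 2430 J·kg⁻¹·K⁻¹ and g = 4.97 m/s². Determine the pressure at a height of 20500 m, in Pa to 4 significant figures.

Scale height: H = RT/g = 2430 × 367 / 4.97 = 179440 m.
Barometric formula: P = P₀ exp(−z/H).
z/H = 20500/179440 = 0.11424; exp(−0.11424) = 0.89204.
P = 198000 × 0.89204 = 176620 Pa.

P ≈ 176600 Pa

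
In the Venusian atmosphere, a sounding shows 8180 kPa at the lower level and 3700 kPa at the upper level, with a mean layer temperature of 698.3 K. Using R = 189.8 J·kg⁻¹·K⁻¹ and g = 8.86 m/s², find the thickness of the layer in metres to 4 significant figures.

Δz ≈ 11870 m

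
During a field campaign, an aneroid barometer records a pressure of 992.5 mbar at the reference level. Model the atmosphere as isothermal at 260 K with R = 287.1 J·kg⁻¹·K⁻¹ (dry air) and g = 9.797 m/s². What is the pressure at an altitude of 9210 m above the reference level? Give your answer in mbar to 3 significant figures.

Scale height: H = RT/g = 287.1 × 260 / 9.797 = 7619.3 m.
Barometric formula: P = P₀ exp(−z/H).
z/H = 9210.0/7619.3 = 1.2088; exp(−1.2088) = 0.29856.
P = 992.5 × 0.29856 = 296.32 mbar.

P ≈ 296 mbar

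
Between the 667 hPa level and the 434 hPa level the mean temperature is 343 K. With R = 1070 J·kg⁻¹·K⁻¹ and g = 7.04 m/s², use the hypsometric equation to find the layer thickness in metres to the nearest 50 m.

Hypsometric equation: Δz = (R T̄/g) ln(P₁/P₂).
R T̄/g = 1070 × 343 / 7.04 = 52132 m.
ln(667/434) = ln(1.5369) = 0.42977.
Δz = 52132 × 0.42977 = 22405 m.

Δz ≈ 22400 m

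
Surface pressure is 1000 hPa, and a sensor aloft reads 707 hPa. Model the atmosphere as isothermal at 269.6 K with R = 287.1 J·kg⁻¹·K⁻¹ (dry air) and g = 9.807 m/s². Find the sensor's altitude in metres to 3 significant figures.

z ≈ 2740 m

Scale height: H = RT/g = 287.1 × 269.6 / 9.807 = 7892.5 m.
Invert the barometric formula: z = H ln(P₀/P).
P₀/P = 1000/707 = 1.4144; ln(1.4144) = 0.34671.
z = 7892.5 × 0.34671 = 2736.4 m.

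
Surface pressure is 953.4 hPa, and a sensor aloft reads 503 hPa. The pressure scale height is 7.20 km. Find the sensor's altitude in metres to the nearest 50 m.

Invert the barometric formula: z = H ln(P₀/P).
P₀/P = 953.4/503 = 1.8954; ln(1.8954) = 0.63943.
z = 7200.0 × 0.63943 = 4603.9 m.

z ≈ 4600 m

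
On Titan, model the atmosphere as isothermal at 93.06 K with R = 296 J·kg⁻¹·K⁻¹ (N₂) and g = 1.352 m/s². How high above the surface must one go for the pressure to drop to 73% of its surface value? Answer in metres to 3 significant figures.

z ≈ 6410 m

Scale height: H = RT/g = 296 × 93.06 / 1.352 = 20374 m.
Set P/P₀ = exp(−z/H) = 0.73, so z = −H ln(0.73).
−ln(0.73) = 0.31471; z = 20374 × 0.31471 = 6411.9 m.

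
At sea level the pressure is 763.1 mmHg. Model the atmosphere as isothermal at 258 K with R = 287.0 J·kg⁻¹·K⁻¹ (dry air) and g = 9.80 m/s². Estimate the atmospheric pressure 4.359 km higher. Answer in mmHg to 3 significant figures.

Scale height: H = RT/g = 287.0 × 258 / 9.80 = 7555.7 m.
Barometric formula: P = P₀ exp(−z/H).
z/H = 4359.0/7555.7 = 0.57692; exp(−0.57692) = 0.56163.
P = 763.1 × 0.56163 = 428.58 mmHg.

P ≈ 429 mmHg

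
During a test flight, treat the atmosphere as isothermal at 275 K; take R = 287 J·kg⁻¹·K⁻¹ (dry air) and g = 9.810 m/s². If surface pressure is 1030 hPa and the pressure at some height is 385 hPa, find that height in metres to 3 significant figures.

Scale height: H = RT/g = 287 × 275 / 9.810 = 8045.4 m.
Invert the barometric formula: z = H ln(P₀/P).
P₀/P = 1030/385 = 2.6753; ln(2.6753) = 0.98406.
z = 8045.4 × 0.98406 = 7917.2 m.

z ≈ 7920 m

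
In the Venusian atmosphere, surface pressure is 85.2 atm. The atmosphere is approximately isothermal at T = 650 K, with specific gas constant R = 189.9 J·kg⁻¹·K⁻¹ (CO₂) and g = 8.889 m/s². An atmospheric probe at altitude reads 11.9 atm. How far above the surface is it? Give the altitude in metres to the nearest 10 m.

z ≈ 27330 m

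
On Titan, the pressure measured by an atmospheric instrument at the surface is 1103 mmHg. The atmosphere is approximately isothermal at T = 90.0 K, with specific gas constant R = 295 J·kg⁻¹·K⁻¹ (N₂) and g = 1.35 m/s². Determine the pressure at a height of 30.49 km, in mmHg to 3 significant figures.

Scale height: H = RT/g = 295 × 90.0 / 1.35 = 19667 m.
Barometric formula: P = P₀ exp(−z/H).
z/H = 30490/19667 = 1.5503; exp(−1.5503) = 0.21218.
P = 1103 × 0.21218 = 234.03 mmHg.

P ≈ 234 mmHg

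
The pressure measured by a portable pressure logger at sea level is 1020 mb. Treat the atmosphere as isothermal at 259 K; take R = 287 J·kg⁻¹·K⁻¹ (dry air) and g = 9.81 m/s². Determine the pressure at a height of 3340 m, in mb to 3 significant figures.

Scale height: H = RT/g = 287 × 259 / 9.81 = 7577.3 m.
Barometric formula: P = P₀ exp(−z/H).
z/H = 3340.0/7577.3 = 0.44079; exp(−0.44079) = 0.64353.
P = 1020 × 0.64353 = 656.40 mb.

P ≈ 656 mb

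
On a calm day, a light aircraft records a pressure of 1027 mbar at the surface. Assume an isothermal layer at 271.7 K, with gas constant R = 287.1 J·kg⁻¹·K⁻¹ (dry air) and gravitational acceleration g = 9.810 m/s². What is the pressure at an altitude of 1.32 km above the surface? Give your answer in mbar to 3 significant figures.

Scale height: H = RT/g = 287.1 × 271.7 / 9.810 = 7951.6 m.
Barometric formula: P = P₀ exp(−z/H).
z/H = 1320.0/7951.6 = 0.16600; exp(−0.16600) = 0.84705.
P = 1027 × 0.84705 = 869.92 mbar.

P ≈ 870 mbar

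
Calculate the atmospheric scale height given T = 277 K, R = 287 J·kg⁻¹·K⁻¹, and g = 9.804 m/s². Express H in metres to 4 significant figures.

H ≈ 8109 m

The scale height of an isothermal atmosphere is H = RT/g.
H = 287 × 277 / 9.804 = 79499/9.804 = 8108.8 m.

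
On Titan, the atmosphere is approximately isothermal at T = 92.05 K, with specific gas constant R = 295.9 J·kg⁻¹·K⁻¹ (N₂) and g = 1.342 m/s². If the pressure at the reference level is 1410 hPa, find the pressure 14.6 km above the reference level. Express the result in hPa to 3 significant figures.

Scale height: H = RT/g = 295.9 × 92.05 / 1.342 = 20296 m.
Barometric formula: P = P₀ exp(−z/H).
z/H = 14600/20296 = 0.71935; exp(−0.71935) = 0.48707.
P = 1410 × 0.48707 = 686.77 hPa.

P ≈ 687 hPa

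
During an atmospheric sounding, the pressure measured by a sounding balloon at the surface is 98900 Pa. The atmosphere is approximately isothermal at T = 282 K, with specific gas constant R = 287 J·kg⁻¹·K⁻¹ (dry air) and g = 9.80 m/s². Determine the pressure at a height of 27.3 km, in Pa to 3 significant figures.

P ≈ 3630 Pa

Scale height: H = RT/g = 287 × 282 / 9.80 = 8258.6 m.
Barometric formula: P = P₀ exp(−z/H).
z/H = 27300/8258.6 = 3.3056; exp(−3.3056) = 0.036677.
P = 98900 × 0.036677 = 3627.4 Pa.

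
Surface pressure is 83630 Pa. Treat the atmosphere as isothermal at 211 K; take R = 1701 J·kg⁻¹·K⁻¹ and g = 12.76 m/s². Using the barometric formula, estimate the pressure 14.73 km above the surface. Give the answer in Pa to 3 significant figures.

P ≈ 49500 Pa

Scale height: H = RT/g = 1701 × 211 / 12.76 = 28128 m.
Barometric formula: P = P₀ exp(−z/H).
z/H = 14730/28128 = 0.52368; exp(−0.52368) = 0.59234.
P = 83630 × 0.59234 = 49537 Pa.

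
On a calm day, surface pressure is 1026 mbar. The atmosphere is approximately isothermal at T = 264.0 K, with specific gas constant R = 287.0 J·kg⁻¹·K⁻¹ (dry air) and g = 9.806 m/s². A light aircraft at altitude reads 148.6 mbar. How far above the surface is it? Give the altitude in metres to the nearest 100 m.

z ≈ 14900 m

Scale height: H = RT/g = 287.0 × 264.0 / 9.806 = 7726.7 m.
Invert the barometric formula: z = H ln(P₀/P).
P₀/P = 1026/148.6 = 6.9044; ln(6.9044) = 1.9322.
z = 7726.7 × 1.9322 = 14930 m.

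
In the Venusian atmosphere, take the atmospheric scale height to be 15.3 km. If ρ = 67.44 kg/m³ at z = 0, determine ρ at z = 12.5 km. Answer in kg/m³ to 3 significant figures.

ρ ≈ 29.8 kg/m³

In an isothermal atmosphere, density decays like pressure: ρ = ρ₀ exp(−z/H).
z/H = 12500/15300 = 0.81699; exp(−0.81699) = 0.44176.
ρ = 67.44 × 0.44176 = 29.792 kg/m³.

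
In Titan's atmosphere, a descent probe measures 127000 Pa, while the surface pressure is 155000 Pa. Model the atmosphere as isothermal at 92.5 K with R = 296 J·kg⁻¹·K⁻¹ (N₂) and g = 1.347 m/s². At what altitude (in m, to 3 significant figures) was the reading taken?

z ≈ 4050 m

Scale height: H = RT/g = 296 × 92.5 / 1.347 = 20327 m.
Invert the barometric formula: z = H ln(P₀/P).
P₀/P = 155000/127000 = 1.2205; ln(1.2205) = 0.19926.
z = 20327 × 0.19926 = 4050.4 m.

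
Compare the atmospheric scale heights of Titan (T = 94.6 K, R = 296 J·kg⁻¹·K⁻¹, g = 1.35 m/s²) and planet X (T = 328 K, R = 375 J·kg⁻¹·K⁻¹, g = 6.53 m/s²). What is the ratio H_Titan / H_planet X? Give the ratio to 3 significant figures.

H = RT/g for each body.
H_Titan = 296 × 94.6 / 1.35 = 20742 m.
H_planet X = 375 × 328 / 6.53 = 18836 m.
H_Titan/H_planet X = 20742/18836 = 1.1012.

H_Titan/H_planet X ≈ 1.10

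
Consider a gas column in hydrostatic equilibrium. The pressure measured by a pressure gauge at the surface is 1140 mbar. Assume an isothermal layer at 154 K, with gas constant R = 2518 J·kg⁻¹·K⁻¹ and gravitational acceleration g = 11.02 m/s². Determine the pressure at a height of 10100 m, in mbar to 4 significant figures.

P ≈ 855.6 mbar

Scale height: H = RT/g = 2518 × 154 / 11.02 = 35188 m.
Barometric formula: P = P₀ exp(−z/H).
z/H = 10100/35188 = 0.28703; exp(−0.28703) = 0.75049.
P = 1140 × 0.75049 = 855.56 mbar.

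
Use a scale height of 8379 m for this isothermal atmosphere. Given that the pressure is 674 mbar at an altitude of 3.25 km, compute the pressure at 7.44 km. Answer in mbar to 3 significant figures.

Between two levels, P₂ = P₁ exp(−Δz/H) with Δz = z₂ − z₁.
Δz = 7440.0 − 3250.0 = 4190.0 m; Δz/H = 4190.0/8379.0 = 0.50006.
P₂ = 674 × exp(−0.50006) = 674 × 0.60649 = 408.77 mbar.

P ≈ 409 mbar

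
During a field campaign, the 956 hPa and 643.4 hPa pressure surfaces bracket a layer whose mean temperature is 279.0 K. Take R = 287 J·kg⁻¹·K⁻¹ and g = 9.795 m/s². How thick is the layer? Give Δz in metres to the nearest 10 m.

Hypsometric equation: Δz = (R T̄/g) ln(P₁/P₂).
R T̄/g = 287 × 279.0 / 9.795 = 8174.9 m.
ln(956/643.4) = ln(1.4859) = 0.39602.
Δz = 8174.9 × 0.39602 = 3237.4 m.

Δz ≈ 3240 m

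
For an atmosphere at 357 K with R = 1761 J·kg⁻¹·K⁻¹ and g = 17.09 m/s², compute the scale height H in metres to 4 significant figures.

H ≈ 36790 m

The scale height of an isothermal atmosphere is H = RT/g.
H = 1761 × 357 / 17.09 = 628680/17.09 = 36786 m.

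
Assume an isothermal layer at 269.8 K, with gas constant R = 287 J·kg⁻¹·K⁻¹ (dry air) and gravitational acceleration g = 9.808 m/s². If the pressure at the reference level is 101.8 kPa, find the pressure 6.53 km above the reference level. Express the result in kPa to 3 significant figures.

Scale height: H = RT/g = 287 × 269.8 / 9.808 = 7894.8 m.
Barometric formula: P = P₀ exp(−z/H).
z/H = 6530.0/7894.8 = 0.82713; exp(−0.82713) = 0.43730.
P = 101.8 × 0.43730 = 44.517 kPa.

P ≈ 44.5 kPa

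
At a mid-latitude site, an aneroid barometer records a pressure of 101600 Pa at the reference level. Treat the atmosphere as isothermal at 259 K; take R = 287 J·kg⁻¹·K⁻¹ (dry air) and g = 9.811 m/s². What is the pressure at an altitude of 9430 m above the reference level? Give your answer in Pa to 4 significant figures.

Scale height: H = RT/g = 287 × 259 / 9.811 = 7576.5 m.
Barometric formula: P = P₀ exp(−z/H).
z/H = 9430.0/7576.5 = 1.2446; exp(−1.2446) = 0.28806.
P = 101600 × 0.28806 = 29267 Pa.

P ≈ 29270 Pa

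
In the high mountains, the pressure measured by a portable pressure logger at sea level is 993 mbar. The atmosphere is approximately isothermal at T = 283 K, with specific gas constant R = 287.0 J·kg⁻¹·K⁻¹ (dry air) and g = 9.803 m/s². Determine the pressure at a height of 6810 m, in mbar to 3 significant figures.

Scale height: H = RT/g = 287.0 × 283 / 9.803 = 8285.3 m.
Barometric formula: P = P₀ exp(−z/H).
z/H = 6810.0/8285.3 = 0.82194; exp(−0.82194) = 0.43958.
P = 993 × 0.43958 = 436.50 mbar.

P ≈ 437 mbar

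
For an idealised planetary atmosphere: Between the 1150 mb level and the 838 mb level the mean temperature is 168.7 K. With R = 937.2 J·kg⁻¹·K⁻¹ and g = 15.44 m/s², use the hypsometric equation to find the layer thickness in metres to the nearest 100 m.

Δz ≈ 3200 m

Hypsometric equation: Δz = (R T̄/g) ln(P₁/P₂).
R T̄/g = 937.2 × 168.7 / 15.44 = 10240 m.
ln(1150/838) = ln(1.3723) = 0.31649.
Δz = 10240 × 0.31649 = 3240.9 m.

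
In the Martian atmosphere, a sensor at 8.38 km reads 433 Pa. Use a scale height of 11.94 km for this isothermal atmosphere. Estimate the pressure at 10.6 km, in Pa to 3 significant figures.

Between two levels, P₂ = P₁ exp(−Δz/H) with Δz = z₂ − z₁.
Δz = 10600 − 8380.0 = 2220.0 m; Δz/H = 2220.0/11940 = 0.18593.
P₂ = 433 × exp(−0.18593) = 433 × 0.83033 = 359.53 Pa.

P ≈ 360 Pa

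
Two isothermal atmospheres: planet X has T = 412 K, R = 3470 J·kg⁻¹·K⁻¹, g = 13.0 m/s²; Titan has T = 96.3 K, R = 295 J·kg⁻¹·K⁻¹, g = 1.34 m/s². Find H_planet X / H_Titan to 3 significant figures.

H_planet X/H_Titan ≈ 5.19

H = RT/g for each body.
H_planet X = 3470 × 412 / 13.0 = 109970 m.
H_Titan = 295 × 96.3 / 1.34 = 21200 m.
H_planet X/H_Titan = 109970/21200 = 5.1873.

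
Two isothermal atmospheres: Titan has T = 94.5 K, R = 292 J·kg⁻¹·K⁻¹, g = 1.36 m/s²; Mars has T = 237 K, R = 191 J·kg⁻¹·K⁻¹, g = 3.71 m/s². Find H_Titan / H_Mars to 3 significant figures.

H = RT/g for each body.
H_Titan = 292 × 94.5 / 1.36 = 20290 m.
H_Mars = 191 × 237 / 3.71 = 12201 m.
H_Titan/H_Mars = 20290/12201 = 1.6630.

H_Titan/H_Mars ≈ 1.66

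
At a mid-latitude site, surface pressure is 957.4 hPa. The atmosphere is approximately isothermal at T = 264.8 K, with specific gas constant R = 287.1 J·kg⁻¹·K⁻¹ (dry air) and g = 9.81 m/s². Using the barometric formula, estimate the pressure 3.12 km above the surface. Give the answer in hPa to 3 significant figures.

P ≈ 640 hPa

Scale height: H = RT/g = 287.1 × 264.8 / 9.81 = 7749.7 m.
Barometric formula: P = P₀ exp(−z/H).
z/H = 3120.0/7749.7 = 0.40260; exp(−0.40260) = 0.66858.
P = 957.4 × 0.66858 = 640.10 hPa.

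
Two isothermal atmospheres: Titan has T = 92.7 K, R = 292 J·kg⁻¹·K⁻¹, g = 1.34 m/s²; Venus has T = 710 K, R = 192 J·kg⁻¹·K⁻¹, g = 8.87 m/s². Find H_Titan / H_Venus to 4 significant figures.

H = RT/g for each body.
H_Titan = 292 × 92.7 / 1.34 = 20200 m.
H_Venus = 192 × 710 / 8.87 = 15369 m.
H_Titan/H_Venus = 20200/15369 = 1.3143.

H_Titan/H_Venus ≈ 1.314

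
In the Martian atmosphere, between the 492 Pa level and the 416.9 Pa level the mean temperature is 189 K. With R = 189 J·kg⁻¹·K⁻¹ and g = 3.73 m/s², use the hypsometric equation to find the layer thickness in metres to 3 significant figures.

Δz ≈ 1590 m

Hypsometric equation: Δz = (R T̄/g) ln(P₁/P₂).
R T̄/g = 189 × 189 / 3.73 = 9576.7 m.
ln(492/416.9) = ln(1.1801) = 0.16560.
Δz = 9576.7 × 0.16560 = 1585.9 m.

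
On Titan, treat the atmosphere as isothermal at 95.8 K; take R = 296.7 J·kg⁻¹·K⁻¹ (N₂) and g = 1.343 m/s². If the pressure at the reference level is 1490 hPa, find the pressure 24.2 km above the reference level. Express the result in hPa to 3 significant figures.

Scale height: H = RT/g = 296.7 × 95.8 / 1.343 = 21164 m.
Barometric formula: P = P₀ exp(−z/H).
z/H = 24200/21164 = 1.1435; exp(−1.1435) = 0.31870.
P = 1490 × 0.31870 = 474.86 hPa.

P ≈ 475 hPa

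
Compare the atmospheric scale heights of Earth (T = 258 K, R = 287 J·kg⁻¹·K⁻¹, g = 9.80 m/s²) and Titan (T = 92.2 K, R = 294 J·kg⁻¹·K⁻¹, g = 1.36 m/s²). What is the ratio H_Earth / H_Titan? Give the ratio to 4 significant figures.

H = RT/g for each body.
H_Earth = 287 × 258 / 9.80 = 7555.7 m.
H_Titan = 294 × 92.2 / 1.36 = 19931 m.
H_Earth/H_Titan = 7555.7/19931 = 0.37909.

H_Earth/H_Titan ≈ 0.3791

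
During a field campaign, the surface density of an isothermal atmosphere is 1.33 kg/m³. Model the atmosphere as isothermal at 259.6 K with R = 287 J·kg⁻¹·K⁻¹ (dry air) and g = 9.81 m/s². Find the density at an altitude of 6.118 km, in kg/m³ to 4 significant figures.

ρ ≈ 0.5943 kg/m³

Scale height: H = RT/g = 287 × 259.6 / 9.81 = 7594.8 m.
In an isothermal atmosphere, density decays like pressure: ρ = ρ₀ exp(−z/H).
z/H = 6118.0/7594.8 = 0.80555; exp(−0.80555) = 0.44684.
ρ = 1.33 × 0.44684 = 0.59430 kg/m³.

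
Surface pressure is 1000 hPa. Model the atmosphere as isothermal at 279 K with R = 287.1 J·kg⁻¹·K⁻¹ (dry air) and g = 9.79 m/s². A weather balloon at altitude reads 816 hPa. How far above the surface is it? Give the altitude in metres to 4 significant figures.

z ≈ 1664 m

Scale height: H = RT/g = 287.1 × 279 / 9.79 = 8181.9 m.
Invert the barometric formula: z = H ln(P₀/P).
P₀/P = 1000/816 = 1.2255; ln(1.2255) = 0.20335.
z = 8181.9 × 0.20335 = 1663.8 m.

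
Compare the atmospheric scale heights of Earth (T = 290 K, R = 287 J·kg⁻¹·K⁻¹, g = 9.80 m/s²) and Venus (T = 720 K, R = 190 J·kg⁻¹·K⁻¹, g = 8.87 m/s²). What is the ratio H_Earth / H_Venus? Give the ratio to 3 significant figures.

H_Earth/H_Venus ≈ 0.551

H = RT/g for each body.
H_Earth = 287 × 290 / 9.80 = 8492.9 m.
H_Venus = 190 × 720 / 8.87 = 15423 m.
H_Earth/H_Venus = 8492.9/15423 = 0.55066.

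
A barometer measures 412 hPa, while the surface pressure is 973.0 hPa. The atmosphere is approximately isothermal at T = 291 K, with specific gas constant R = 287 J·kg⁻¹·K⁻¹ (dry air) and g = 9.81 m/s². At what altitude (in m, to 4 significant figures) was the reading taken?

z ≈ 7316 m

Scale height: H = RT/g = 287 × 291 / 9.81 = 8513.5 m.
Invert the barometric formula: z = H ln(P₀/P).
P₀/P = 973.0/412 = 2.3617; ln(2.3617) = 0.85938.
z = 8513.5 × 0.85938 = 7316.3 m.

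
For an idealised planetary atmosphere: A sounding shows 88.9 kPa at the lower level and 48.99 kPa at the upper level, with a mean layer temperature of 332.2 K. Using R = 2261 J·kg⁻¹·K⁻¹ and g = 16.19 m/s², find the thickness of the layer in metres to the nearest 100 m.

Δz ≈ 27600 m

Hypsometric equation: Δz = (R T̄/g) ln(P₁/P₂).
R T̄/g = 2261 × 332.2 / 16.19 = 46393 m.
ln(88.9/48.99) = ln(1.8147) = 0.59592.
Δz = 46393 × 0.59592 = 27647 m.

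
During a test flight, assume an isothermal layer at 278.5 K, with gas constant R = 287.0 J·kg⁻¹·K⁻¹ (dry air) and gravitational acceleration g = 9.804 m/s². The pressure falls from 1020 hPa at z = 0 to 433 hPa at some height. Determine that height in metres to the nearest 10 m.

Scale height: H = RT/g = 287.0 × 278.5 / 9.804 = 8152.7 m.
Invert the barometric formula: z = H ln(P₀/P).
P₀/P = 1020/433 = 2.3557; ln(2.3557) = 0.85684.
z = 8152.7 × 0.85684 = 6985.6 m.

z ≈ 6990 m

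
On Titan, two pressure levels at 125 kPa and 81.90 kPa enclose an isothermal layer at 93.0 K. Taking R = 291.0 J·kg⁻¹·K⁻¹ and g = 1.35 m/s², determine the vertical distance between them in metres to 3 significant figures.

Δz ≈ 8480 m

Hypsometric equation: Δz = (R T̄/g) ln(P₁/P₂).
R T̄/g = 291.0 × 93.0 / 1.35 = 20047 m.
ln(125/81.90) = ln(1.5263) = 0.42285.
Δz = 20047 × 0.42285 = 8476.9 m.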